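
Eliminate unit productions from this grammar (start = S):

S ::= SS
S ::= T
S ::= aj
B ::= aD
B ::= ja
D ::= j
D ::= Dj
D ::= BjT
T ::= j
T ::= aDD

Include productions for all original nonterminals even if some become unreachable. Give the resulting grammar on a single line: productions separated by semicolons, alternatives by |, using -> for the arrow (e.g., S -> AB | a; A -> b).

Unit productions: S->T.
Unit pairs (A ⇒* B via units): (S,T).
S: inherits non-unit rules of {S, T} → SS | aDD | aj | j.
B: inherits non-unit rules of {B} → aD | ja.
D: inherits non-unit rules of {D} → BjT | Dj | j.
T: inherits non-unit rules of {T} → aDD | j.

S -> j | SS | aj | aDD; B -> aD | ja; D -> j | Dj | BjT; T -> j | aDD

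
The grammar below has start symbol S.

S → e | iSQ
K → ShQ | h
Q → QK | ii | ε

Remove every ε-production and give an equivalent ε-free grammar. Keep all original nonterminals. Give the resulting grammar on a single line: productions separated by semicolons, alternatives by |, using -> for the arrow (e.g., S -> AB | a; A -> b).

S -> e | iS | iSQ; K -> h | Sh | ShQ; Q -> K | QK | ii

Nullable set: {Q}.
S -> iSQ: Q nullable, giving iS | iSQ.
K -> ShQ: Q nullable, giving Sh | ShQ.
Drop Q -> ε.
Q -> QK: Q nullable, giving K | QK.
Unchanged (no nullable symbols): S -> e; K -> h; Q -> ii.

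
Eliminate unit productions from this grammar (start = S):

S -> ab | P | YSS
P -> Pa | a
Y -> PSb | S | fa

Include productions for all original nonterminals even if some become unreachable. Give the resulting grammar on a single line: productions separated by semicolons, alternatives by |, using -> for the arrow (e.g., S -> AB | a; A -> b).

S -> a | Pa | ab | YSS; P -> a | Pa; Y -> a | Pa | ab | fa | PSb | YSS

Unit productions: S->P, Y->S.
Unit pairs (A ⇒* B via units): (S,P), (Y,P), (Y,S).
S: inherits non-unit rules of {P, S} → Pa | YSS | a | ab.
P: inherits non-unit rules of {P} → Pa | a.
Y: inherits non-unit rules of {P, S, Y} → PSb | Pa | YSS | a | ab | fa.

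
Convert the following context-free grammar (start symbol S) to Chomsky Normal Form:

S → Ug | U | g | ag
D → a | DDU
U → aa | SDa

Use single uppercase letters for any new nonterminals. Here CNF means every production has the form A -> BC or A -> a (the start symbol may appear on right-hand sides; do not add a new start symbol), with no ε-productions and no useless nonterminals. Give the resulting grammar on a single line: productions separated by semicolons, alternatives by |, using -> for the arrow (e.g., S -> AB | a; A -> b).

S -> g | AA | AB | SE | UB; A -> a; B -> g; C -> DU; D -> a | DC; E -> DA; F -> DA; U -> AA | SF

No ε-productions.
After unit-elimination: S -> g | Ug | aa | ag | SDa; D -> a | DDU; U -> aa | SDa.
TERM: introduce A -> a, B -> g and substitute in every rule of length ≥2.
BIN: D -> DDU becomes D -> DC, C -> DU; S -> SDA becomes S -> SE, E -> DA; U -> SDA becomes U -> SF, F -> DA.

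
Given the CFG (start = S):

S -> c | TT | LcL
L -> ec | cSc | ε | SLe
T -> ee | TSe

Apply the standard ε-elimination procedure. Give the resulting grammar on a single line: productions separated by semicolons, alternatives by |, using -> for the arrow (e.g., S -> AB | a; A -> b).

S -> c | Lc | TT | cL | LcL; L -> Se | ec | SLe | cSc; T -> ee | TSe

Nullable set: {L}.
S -> LcL: L, L nullable, giving Lc | LcL | c | cL.
Drop L -> ε.
L -> SLe: L nullable, giving SLe | Se.
Unchanged (no nullable symbols): S -> TT; S -> c; L -> cSc; L -> ec; T -> TSe; T -> ee.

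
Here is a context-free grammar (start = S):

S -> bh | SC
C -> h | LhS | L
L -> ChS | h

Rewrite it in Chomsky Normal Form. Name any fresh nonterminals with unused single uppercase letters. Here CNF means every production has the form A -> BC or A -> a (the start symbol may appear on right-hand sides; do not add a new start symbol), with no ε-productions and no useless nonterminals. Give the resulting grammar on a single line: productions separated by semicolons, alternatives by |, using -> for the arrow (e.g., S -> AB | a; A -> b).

No ε-productions.
After unit-elimination: S -> SC | bh; C -> h | ChS | LhS; L -> h | ChS.
TERM: introduce B -> b, A -> h and substitute in every rule of length ≥2.
BIN: C -> CAS becomes C -> CD, D -> AS; C -> LAS becomes C -> LE, E -> AS; L -> CAS becomes L -> CF, F -> AS.

S -> BA | SC; A -> h; B -> b; C -> h | CD | LE; D -> AS; E -> AS; F -> AS; L -> h | CF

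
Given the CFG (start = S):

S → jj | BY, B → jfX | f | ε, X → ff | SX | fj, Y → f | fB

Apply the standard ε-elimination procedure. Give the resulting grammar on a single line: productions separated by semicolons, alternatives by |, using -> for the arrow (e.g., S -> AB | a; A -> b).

Nullable set: {B}.
S -> BY: B nullable, giving BY | Y.
Drop B -> ε.
Y -> fB: B nullable, giving f | fB.
Unchanged (no nullable symbols): S -> jj; B -> f; B -> jfX; X -> SX; X -> ff; X -> fj; Y -> f.

S -> Y | BY | jj; B -> f | jfX; X -> SX | ff | fj; Y -> f | fB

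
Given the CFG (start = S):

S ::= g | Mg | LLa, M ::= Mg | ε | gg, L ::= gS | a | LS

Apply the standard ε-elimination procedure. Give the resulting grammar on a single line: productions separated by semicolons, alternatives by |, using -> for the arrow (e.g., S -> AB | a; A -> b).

Nullable set: {M}.
S -> Mg: M nullable, giving Mg | g.
Drop M -> ε.
M -> Mg: M nullable, giving Mg | g.
Unchanged (no nullable symbols): S -> LLa; S -> g; L -> LS; L -> a; L -> gS; M -> gg.

S -> g | Mg | LLa; L -> a | LS | gS; M -> g | Mg | gg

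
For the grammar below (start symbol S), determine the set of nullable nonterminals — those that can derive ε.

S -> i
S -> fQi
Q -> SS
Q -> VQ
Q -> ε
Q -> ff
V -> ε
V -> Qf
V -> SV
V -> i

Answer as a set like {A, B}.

{Q, V}

Directly nullable (have an ε-rule): {Q, V}.
Not nullable: S — each has a terminal in every rule's right-hand side or depends on a non-nullable symbol.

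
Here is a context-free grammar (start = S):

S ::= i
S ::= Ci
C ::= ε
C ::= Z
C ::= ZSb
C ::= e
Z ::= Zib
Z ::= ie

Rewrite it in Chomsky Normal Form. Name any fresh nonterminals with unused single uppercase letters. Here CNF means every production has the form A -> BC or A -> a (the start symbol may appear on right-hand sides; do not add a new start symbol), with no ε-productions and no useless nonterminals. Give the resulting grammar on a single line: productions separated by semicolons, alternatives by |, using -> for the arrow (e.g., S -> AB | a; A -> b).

S -> i | CB; A -> b; B -> i; C -> e | BD | ZE | ZF; D -> e; E -> BA; F -> SA; G -> BA; Z -> BD | ZG

Nullable: {C}; after ε-elimination: S -> i | Ci; C -> Z | e | ZSb; Z -> ie | Zib.
After unit-elimination: S -> i | Ci; C -> e | ie | ZSb | Zib; Z -> ie | Zib.
TERM: introduce A -> b, D -> e, B -> i and substitute in every rule of length ≥2.
BIN: C -> ZBA becomes C -> ZE, E -> BA; C -> ZSA becomes C -> ZF, F -> SA; Z -> ZBA becomes Z -> ZG, G -> BA.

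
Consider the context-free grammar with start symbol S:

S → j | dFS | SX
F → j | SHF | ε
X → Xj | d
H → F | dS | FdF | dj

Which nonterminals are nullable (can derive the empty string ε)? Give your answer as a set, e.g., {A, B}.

Directly nullable (have an ε-rule): {F}.
H is nullable via H -> F (every symbol on the right is already known nullable).
Not nullable: S, X — each has a terminal in every rule's right-hand side or depends on a non-nullable symbol.

{F, H}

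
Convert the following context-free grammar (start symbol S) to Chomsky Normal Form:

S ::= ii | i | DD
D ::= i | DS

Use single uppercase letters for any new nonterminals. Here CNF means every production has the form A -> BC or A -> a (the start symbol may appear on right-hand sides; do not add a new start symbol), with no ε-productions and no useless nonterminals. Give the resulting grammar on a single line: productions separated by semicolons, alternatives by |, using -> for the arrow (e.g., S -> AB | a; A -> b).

No ε-productions.
No unit productions to eliminate.
TERM: introduce A -> i and substitute in every rule of length ≥2.

S -> i | AA | DD; A -> i; D -> i | DS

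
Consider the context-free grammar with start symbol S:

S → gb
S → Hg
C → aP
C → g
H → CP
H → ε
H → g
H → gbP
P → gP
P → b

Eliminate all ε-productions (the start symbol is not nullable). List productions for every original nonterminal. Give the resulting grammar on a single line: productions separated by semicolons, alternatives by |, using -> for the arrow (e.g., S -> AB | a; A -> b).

Nullable set: {H}.
S -> Hg: H nullable, giving Hg | g.
Drop H -> ε.
Unchanged (no nullable symbols): S -> gb; C -> aP; C -> g; H -> CP; H -> g; H -> gbP; P -> b; P -> gP.

S -> g | Hg | gb; C -> g | aP; H -> g | CP | gbP; P -> b | gP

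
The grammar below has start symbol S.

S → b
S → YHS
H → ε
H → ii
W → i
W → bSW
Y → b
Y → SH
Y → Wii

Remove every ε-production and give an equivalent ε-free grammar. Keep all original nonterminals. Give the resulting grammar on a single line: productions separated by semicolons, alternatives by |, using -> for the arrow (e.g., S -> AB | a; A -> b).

Nullable set: {H}.
S -> YHS: H nullable, giving YHS | YS.
Drop H -> ε.
Y -> SH: H nullable, giving S | SH.
Unchanged (no nullable symbols): S -> b; H -> ii; W -> bSW; W -> i; Y -> Wii; Y -> b.

S -> b | YS | YHS; H -> ii; W -> i | bSW; Y -> S | b | SH | Wii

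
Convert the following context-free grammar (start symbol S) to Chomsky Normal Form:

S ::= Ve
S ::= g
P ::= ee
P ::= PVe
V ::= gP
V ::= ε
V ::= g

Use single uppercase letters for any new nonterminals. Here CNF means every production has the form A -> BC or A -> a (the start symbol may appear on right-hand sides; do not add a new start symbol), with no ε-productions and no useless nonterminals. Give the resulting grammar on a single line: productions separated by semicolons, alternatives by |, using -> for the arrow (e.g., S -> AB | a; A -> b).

S -> e | g | VA; A -> e; B -> g; C -> VA; P -> AA | PA | PC; V -> g | BP

Nullable: {V}; after ε-elimination: S -> e | g | Ve; P -> Pe | ee | PVe; V -> g | gP.
No unit productions to eliminate.
TERM: introduce A -> e, B -> g and substitute in every rule of length ≥2.
BIN: P -> PVA becomes P -> PC, C -> VA.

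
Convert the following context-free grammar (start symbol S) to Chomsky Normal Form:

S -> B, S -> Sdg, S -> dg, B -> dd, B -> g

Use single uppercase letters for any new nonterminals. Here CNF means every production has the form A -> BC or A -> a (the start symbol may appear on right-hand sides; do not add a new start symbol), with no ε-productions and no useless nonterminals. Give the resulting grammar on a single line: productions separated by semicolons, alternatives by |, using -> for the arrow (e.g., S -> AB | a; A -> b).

S -> g | AA | AC | SD; A -> d; C -> g; D -> AC

No ε-productions.
After unit-elimination: S -> g | dd | dg | Sdg; B -> g | dd.
TERM: introduce A -> d, C -> g and substitute in every rule of length ≥2.
BIN: S -> SAC becomes S -> SD, D -> AC.
Drop unreachable/unproductive: B.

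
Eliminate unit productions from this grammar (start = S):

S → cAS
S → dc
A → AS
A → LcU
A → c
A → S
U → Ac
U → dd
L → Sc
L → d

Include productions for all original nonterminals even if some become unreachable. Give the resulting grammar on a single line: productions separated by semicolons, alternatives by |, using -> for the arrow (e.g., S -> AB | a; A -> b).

Unit productions: A->S.
Unit pairs (A ⇒* B via units): (A,S).
S: inherits non-unit rules of {S} → cAS | dc.
A: inherits non-unit rules of {A, S} → AS | LcU | c | cAS | dc.
L: inherits non-unit rules of {L} → Sc | d.
U: inherits non-unit rules of {U} → Ac | dd.

S -> dc | cAS; A -> c | AS | dc | LcU | cAS; L -> d | Sc; U -> Ac | dd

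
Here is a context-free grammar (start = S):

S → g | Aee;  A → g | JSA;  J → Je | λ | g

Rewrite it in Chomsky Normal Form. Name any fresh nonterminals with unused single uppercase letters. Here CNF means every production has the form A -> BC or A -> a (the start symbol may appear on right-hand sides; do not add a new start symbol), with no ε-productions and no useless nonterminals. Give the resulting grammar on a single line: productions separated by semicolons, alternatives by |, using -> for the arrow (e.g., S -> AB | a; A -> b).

Nullable: {J}; after ε-elimination: S -> g | Aee; A -> g | SA | JSA; J -> e | g | Je.
No unit productions to eliminate.
TERM: introduce B -> e and substitute in every rule of length ≥2.
BIN: A -> JSA becomes A -> JC, C -> SA; S -> ABB becomes S -> AD, D -> BB.

S -> g | AD; A -> g | JC | SA; B -> e; C -> SA; D -> BB; J -> e | g | JB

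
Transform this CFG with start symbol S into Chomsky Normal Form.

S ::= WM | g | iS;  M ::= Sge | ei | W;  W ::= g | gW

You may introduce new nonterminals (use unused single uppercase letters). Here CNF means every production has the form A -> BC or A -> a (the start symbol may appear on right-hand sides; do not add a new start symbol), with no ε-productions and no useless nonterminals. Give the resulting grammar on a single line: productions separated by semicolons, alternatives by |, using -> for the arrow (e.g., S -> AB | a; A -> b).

No ε-productions.
After unit-elimination: S -> g | WM | iS; M -> g | ei | gW | Sge; W -> g | gW.
TERM: introduce B -> e, A -> g, C -> i and substitute in every rule of length ≥2.
BIN: M -> SAB becomes M -> SD, D -> AB.

S -> g | CS | WM; A -> g; B -> e; C -> i; D -> AB; M -> g | AW | BC | SD; W -> g | AW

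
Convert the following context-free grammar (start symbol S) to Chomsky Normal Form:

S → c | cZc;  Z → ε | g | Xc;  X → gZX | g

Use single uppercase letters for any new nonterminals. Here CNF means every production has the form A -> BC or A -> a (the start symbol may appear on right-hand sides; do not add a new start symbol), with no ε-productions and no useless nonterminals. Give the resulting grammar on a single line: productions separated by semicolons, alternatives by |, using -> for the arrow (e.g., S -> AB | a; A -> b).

Nullable: {Z}; after ε-elimination: S -> c | cc | cZc; X -> g | gX | gZX; Z -> g | Xc.
No unit productions to eliminate.
TERM: introduce A -> c, B -> g and substitute in every rule of length ≥2.
BIN: S -> AZA becomes S -> AC, C -> ZA; X -> BZX becomes X -> BD, D -> ZX.

S -> c | AA | AC; A -> c; B -> g; C -> ZA; D -> ZX; X -> g | BD | BX; Z -> g | XA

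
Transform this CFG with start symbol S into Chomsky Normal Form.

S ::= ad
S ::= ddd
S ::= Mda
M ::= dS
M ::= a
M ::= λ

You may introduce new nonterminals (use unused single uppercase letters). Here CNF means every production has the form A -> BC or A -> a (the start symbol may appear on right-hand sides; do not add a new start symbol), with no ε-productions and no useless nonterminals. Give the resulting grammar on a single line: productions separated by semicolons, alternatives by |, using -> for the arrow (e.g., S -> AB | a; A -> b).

Nullable: {M}; after ε-elimination: S -> ad | da | Mda | ddd; M -> a | dS.
No unit productions to eliminate.
TERM: introduce B -> a, A -> d and substitute in every rule of length ≥2.
BIN: S -> AAA becomes S -> AC, C -> AA; S -> MAB becomes S -> MD, D -> AB.

S -> AB | AC | BA | MD; A -> d; B -> a; C -> AA; D -> AB; M -> a | AS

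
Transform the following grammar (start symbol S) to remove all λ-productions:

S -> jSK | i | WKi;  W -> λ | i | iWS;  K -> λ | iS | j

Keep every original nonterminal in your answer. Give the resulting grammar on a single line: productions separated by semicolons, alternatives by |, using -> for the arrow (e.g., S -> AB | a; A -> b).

S -> i | Ki | Wi | jS | WKi | jSK; K -> j | iS; W -> i | iS | iWS

Nullable set: {K, W}.
S -> WKi: W, K nullable, giving Ki | WKi | Wi | i.
S -> jSK: K nullable, giving jS | jSK.
Drop K -> λ.
Drop W -> λ.
W -> iWS: W nullable, giving iS | iWS.
Unchanged (no nullable symbols): S -> i; K -> iS; K -> j; W -> i.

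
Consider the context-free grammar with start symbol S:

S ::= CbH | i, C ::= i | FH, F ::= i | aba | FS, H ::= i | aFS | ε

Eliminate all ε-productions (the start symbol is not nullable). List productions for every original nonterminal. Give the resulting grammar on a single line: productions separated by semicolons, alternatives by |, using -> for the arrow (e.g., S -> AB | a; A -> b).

Nullable set: {H}.
S -> CbH: H nullable, giving Cb | CbH.
C -> FH: H nullable, giving F | FH.
Drop H -> ε.
Unchanged (no nullable symbols): S -> i; C -> i; F -> FS; F -> aba; F -> i; H -> aFS; H -> i.

S -> i | Cb | CbH; C -> F | i | FH; F -> i | FS | aba; H -> i | aFS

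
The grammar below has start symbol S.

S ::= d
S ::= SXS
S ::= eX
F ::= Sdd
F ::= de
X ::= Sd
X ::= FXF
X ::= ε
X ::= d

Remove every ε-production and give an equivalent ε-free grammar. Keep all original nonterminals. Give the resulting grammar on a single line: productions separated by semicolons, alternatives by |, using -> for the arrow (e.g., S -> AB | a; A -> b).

S -> d | e | SS | eX | SXS; F -> de | Sdd; X -> d | FF | Sd | FXF

Nullable set: {X}.
S -> SXS: X nullable, giving SS | SXS.
S -> eX: X nullable, giving e | eX.
Drop X -> ε.
X -> FXF: X nullable, giving FF | FXF.
Unchanged (no nullable symbols): S -> d; F -> Sdd; F -> de; X -> Sd; X -> d.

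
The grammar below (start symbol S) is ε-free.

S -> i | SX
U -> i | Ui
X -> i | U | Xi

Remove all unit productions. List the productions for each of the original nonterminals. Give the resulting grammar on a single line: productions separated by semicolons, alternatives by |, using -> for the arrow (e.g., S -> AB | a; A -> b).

Unit productions: X->U.
Unit pairs (A ⇒* B via units): (X,U).
S: inherits non-unit rules of {S} → SX | i.
U: inherits non-unit rules of {U} → Ui | i.
X: inherits non-unit rules of {U, X} → Ui | Xi | i.

S -> i | SX; U -> i | Ui; X -> i | Ui | Xi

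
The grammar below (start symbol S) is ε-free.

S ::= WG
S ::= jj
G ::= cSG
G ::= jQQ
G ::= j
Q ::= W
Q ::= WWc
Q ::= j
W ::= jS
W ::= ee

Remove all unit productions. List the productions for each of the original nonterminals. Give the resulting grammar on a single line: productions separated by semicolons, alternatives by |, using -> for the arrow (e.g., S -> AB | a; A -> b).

S -> WG | jj; G -> j | cSG | jQQ; Q -> j | ee | jS | WWc; W -> ee | jS

Unit productions: Q->W.
Unit pairs (A ⇒* B via units): (Q,W).
S: inherits non-unit rules of {S} → WG | jj.
G: inherits non-unit rules of {G} → cSG | j | jQQ.
Q: inherits non-unit rules of {Q, W} → WWc | ee | j | jS.
W: inherits non-unit rules of {W} → ee | jS.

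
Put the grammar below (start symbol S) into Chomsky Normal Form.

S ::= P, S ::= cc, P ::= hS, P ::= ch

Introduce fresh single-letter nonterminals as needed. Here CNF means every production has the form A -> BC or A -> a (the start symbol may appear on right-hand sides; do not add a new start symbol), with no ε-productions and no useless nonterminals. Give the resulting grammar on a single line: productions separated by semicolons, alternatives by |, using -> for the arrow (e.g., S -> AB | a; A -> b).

S -> AA | AB | BS; A -> c; B -> h

No ε-productions.
After unit-elimination: S -> cc | ch | hS; P -> ch | hS.
TERM: introduce A -> c, B -> h and substitute in every rule of length ≥2.
Drop unreachable/unproductive: P.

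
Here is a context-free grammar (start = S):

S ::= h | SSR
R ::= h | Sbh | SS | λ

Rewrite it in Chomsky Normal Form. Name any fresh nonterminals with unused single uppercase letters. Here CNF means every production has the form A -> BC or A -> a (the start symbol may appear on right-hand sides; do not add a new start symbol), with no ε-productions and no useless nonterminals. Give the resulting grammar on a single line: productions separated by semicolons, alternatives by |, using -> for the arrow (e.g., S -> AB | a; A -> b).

S -> h | SD | SS; A -> b; B -> h; C -> AB; D -> SR; R -> h | SC | SS

Nullable: {R}; after ε-elimination: S -> h | SS | SSR; R -> h | SS | Sbh.
No unit productions to eliminate.
TERM: introduce A -> b, B -> h and substitute in every rule of length ≥2.
BIN: R -> SAB becomes R -> SC, C -> AB; S -> SSR becomes S -> SD, D -> SR.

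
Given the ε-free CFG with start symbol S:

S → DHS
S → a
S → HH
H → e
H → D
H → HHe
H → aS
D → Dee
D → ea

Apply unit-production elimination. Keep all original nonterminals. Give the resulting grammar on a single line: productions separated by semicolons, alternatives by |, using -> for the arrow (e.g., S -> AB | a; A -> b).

S -> a | HH | DHS; D -> ea | Dee; H -> e | aS | ea | Dee | HHe

Unit productions: H->D.
Unit pairs (A ⇒* B via units): (H,D).
S: inherits non-unit rules of {S} → DHS | HH | a.
D: inherits non-unit rules of {D} → Dee | ea.
H: inherits non-unit rules of {D, H} → Dee | HHe | aS | e | ea.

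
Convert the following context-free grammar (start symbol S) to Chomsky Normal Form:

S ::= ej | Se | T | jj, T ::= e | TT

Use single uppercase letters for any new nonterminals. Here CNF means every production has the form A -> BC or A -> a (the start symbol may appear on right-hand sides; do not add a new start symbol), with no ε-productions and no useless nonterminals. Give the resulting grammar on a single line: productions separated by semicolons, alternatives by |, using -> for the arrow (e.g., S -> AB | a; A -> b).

No ε-productions.
After unit-elimination: S -> e | Se | TT | ej | jj; T -> e | TT.
TERM: introduce A -> e, B -> j and substitute in every rule of length ≥2.

S -> e | AB | BB | SA | TT; A -> e; B -> j; T -> e | TT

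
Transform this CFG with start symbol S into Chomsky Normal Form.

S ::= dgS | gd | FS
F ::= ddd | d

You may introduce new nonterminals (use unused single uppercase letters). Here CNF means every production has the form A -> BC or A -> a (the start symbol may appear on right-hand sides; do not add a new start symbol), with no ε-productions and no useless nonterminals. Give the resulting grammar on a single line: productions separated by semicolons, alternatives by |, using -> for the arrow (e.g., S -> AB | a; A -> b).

S -> AD | BA | FS; A -> d; B -> g; C -> AA; D -> BS; F -> d | AC

No ε-productions.
No unit productions to eliminate.
TERM: introduce A -> d, B -> g and substitute in every rule of length ≥2.
BIN: F -> AAA becomes F -> AC, C -> AA; S -> ABS becomes S -> AD, D -> BS.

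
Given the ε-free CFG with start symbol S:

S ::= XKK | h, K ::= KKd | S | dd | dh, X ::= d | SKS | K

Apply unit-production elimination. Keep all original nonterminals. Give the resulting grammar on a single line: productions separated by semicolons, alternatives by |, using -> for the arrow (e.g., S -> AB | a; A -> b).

Unit productions: K->S, X->K.
Unit pairs (A ⇒* B via units): (K,S), (X,K), (X,S).
S: inherits non-unit rules of {S} → XKK | h.
K: inherits non-unit rules of {K, S} → KKd | XKK | dd | dh | h.
X: inherits non-unit rules of {K, S, X} → KKd | SKS | XKK | d | dd | dh | h.

S -> h | XKK; K -> h | dd | dh | KKd | XKK; X -> d | h | dd | dh | KKd | SKS | XKK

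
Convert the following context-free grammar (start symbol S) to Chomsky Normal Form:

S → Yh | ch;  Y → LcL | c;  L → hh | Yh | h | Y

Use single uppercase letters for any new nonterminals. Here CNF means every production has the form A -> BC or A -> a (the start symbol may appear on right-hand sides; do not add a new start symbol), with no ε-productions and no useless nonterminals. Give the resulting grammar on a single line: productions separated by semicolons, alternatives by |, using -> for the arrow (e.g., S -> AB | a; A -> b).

S -> AB | YB; A -> c; B -> h; C -> AL; D -> AL; L -> c | h | BB | LC | YB; Y -> c | LD

No ε-productions.
After unit-elimination: S -> Yh | ch; L -> c | h | Yh | hh | LcL; Y -> c | LcL.
TERM: introduce A -> c, B -> h and substitute in every rule of length ≥2.
BIN: L -> LAL becomes L -> LC, C -> AL; Y -> LAL becomes Y -> LD, D -> AL.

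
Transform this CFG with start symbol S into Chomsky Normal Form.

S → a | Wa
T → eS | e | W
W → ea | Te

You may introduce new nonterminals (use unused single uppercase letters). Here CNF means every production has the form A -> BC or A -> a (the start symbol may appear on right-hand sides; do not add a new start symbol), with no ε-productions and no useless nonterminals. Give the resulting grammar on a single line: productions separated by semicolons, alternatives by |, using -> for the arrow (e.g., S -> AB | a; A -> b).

S -> a | WA; A -> a; B -> e; T -> e | BA | BS | TB; W -> BA | TB

No ε-productions.
After unit-elimination: S -> a | Wa; T -> e | Te | eS | ea; W -> Te | ea.
TERM: introduce A -> a, B -> e and substitute in every rule of length ≥2.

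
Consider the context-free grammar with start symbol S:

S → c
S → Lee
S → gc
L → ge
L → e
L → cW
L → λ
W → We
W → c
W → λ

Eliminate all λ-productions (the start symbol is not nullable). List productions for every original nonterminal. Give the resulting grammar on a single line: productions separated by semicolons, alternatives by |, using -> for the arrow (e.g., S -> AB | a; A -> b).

S -> c | ee | gc | Lee; L -> c | e | cW | ge; W -> c | e | We

Nullable set: {L, W}.
S -> Lee: L nullable, giving Lee | ee.
Drop L -> λ.
L -> cW: W nullable, giving c | cW.
Drop W -> λ.
W -> We: W nullable, giving We | e.
Unchanged (no nullable symbols): S -> c; S -> gc; L -> e; L -> ge; W -> c.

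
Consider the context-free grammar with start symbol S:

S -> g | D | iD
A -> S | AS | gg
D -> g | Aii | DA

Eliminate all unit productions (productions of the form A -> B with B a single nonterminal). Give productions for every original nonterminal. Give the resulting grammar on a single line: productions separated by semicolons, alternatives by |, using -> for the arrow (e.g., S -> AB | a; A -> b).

S -> g | DA | iD | Aii; A -> g | AS | DA | gg | iD | Aii; D -> g | DA | Aii

Unit productions: A->S, S->D.
Unit pairs (A ⇒* B via units): (A,D), (A,S), (S,D).
S: inherits non-unit rules of {D, S} → Aii | DA | g | iD.
A: inherits non-unit rules of {A, D, S} → AS | Aii | DA | g | gg | iD.
D: inherits non-unit rules of {D} → Aii | DA | g.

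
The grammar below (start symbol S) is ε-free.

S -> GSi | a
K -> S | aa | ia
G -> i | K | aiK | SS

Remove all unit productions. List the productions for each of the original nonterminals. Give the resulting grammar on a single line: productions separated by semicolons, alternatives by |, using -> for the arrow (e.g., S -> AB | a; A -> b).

S -> a | GSi; G -> a | i | SS | aa | ia | GSi | aiK; K -> a | aa | ia | GSi

Unit productions: G->K, K->S.
Unit pairs (A ⇒* B via units): (G,K), (G,S), (K,S).
S: inherits non-unit rules of {S} → GSi | a.
G: inherits non-unit rules of {G, K, S} → GSi | SS | a | aa | aiK | i | ia.
K: inherits non-unit rules of {K, S} → GSi | a | aa | ia.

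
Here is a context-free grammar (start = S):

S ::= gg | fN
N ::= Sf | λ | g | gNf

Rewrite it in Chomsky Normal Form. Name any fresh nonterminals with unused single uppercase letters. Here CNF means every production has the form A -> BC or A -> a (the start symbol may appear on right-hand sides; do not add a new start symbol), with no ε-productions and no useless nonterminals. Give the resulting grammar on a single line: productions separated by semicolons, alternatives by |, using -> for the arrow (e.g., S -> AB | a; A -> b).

Nullable: {N}; after ε-elimination: S -> f | fN | gg; N -> g | Sf | gf | gNf.
No unit productions to eliminate.
TERM: introduce A -> f, B -> g and substitute in every rule of length ≥2.
BIN: N -> BNA becomes N -> BC, C -> NA.

S -> f | AN | BB; A -> f; B -> g; C -> NA; N -> g | BA | BC | SA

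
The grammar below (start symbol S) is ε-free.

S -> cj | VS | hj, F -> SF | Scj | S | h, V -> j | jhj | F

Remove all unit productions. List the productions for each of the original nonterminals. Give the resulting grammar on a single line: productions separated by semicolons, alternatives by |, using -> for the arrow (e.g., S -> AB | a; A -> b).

Unit productions: F->S, V->F.
Unit pairs (A ⇒* B via units): (F,S), (V,F), (V,S).
S: inherits non-unit rules of {S} → VS | cj | hj.
F: inherits non-unit rules of {F, S} → SF | Scj | VS | cj | h | hj.
V: inherits non-unit rules of {F, S, V} → SF | Scj | VS | cj | h | hj | j | jhj.

S -> VS | cj | hj; F -> h | SF | VS | cj | hj | Scj; V -> h | j | SF | VS | cj | hj | Scj | jhj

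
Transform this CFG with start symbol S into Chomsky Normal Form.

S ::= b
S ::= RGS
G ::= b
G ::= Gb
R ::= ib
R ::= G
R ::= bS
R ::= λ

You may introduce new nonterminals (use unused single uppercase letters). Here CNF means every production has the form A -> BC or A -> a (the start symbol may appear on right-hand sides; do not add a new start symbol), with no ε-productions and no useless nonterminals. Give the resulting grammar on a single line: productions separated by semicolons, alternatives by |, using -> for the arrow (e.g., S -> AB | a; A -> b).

S -> b | GS | RC; A -> b; B -> i; C -> GS; G -> b | GA; R -> b | AS | BA | GA

Nullable: {R}; after ε-elimination: S -> b | GS | RGS; G -> b | Gb; R -> G | bS | ib.
After unit-elimination: S -> b | GS | RGS; G -> b | Gb; R -> b | Gb | bS | ib.
TERM: introduce A -> b, B -> i and substitute in every rule of length ≥2.
BIN: S -> RGS becomes S -> RC, C -> GS.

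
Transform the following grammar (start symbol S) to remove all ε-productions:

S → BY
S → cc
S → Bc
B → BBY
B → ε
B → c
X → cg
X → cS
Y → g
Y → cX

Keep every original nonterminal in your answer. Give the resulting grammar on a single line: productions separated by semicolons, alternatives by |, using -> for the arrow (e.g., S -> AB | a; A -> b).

S -> Y | c | BY | Bc | cc; B -> Y | c | BY | BBY; X -> cS | cg; Y -> g | cX

Nullable set: {B}.
S -> BY: B nullable, giving BY | Y.
S -> Bc: B nullable, giving Bc | c.
Drop B -> ε.
B -> BBY: B, B nullable, giving BBY | BY | Y.
Unchanged (no nullable symbols): S -> cc; B -> c; X -> cS; X -> cg; Y -> cX; Y -> g.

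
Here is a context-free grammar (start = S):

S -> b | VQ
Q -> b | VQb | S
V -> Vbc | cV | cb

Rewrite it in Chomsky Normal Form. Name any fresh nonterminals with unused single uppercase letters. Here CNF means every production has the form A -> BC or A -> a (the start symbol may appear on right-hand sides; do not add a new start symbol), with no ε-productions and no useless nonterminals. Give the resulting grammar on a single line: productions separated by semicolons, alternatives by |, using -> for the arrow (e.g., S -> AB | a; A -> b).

No ε-productions.
After unit-elimination: S -> b | VQ; Q -> b | VQ | VQb; V -> cV | cb | Vbc.
TERM: introduce A -> b, B -> c and substitute in every rule of length ≥2.
BIN: Q -> VQA becomes Q -> VC, C -> QA; V -> VAB becomes V -> VD, D -> AB.

S -> b | VQ; A -> b; B -> c; C -> QA; D -> AB; Q -> b | VC | VQ; V -> BA | BV | VD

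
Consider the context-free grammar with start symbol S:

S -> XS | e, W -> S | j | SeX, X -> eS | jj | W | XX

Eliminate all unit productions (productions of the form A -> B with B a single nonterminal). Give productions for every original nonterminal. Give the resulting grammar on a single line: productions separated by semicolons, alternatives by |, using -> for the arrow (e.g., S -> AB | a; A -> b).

Unit productions: W->S, X->W.
Unit pairs (A ⇒* B via units): (W,S), (X,S), (X,W).
S: inherits non-unit rules of {S} → XS | e.
W: inherits non-unit rules of {S, W} → SeX | XS | e | j.
X: inherits non-unit rules of {S, W, X} → SeX | XS | XX | e | eS | j | jj.

S -> e | XS; W -> e | j | XS | SeX; X -> e | j | XS | XX | eS | jj | SeX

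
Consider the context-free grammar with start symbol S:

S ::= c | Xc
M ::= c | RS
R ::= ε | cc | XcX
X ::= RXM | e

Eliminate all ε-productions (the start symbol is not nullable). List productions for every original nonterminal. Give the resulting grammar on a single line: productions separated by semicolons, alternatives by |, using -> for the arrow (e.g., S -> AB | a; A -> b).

Nullable set: {R}.
M -> RS: R nullable, giving RS | S.
Drop R -> ε.
X -> RXM: R nullable, giving RXM | XM.
Unchanged (no nullable symbols): S -> Xc; S -> c; M -> c; R -> XcX; R -> cc; X -> e.

S -> c | Xc; M -> S | c | RS; R -> cc | XcX; X -> e | XM | RXM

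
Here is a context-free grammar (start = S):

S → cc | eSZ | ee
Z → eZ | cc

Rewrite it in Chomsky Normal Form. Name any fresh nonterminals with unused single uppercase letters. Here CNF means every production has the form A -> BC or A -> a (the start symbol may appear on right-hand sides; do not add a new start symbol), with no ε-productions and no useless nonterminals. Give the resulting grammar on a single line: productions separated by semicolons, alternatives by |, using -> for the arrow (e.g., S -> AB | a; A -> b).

S -> AA | BB | BC; A -> c; B -> e; C -> SZ; Z -> AA | BZ

No ε-productions.
No unit productions to eliminate.
TERM: introduce A -> c, B -> e and substitute in every rule of length ≥2.
BIN: S -> BSZ becomes S -> BC, C -> SZ.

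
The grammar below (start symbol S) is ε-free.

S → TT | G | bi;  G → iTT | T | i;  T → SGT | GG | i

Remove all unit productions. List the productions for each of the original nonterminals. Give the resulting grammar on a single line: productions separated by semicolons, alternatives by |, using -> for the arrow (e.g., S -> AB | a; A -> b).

S -> i | GG | TT | bi | SGT | iTT; G -> i | GG | SGT | iTT; T -> i | GG | SGT

Unit productions: G->T, S->G.
Unit pairs (A ⇒* B via units): (G,T), (S,G), (S,T).
S: inherits non-unit rules of {G, S, T} → GG | SGT | TT | bi | i | iTT.
G: inherits non-unit rules of {G, T} → GG | SGT | i | iTT.
T: inherits non-unit rules of {T} → GG | SGT | i.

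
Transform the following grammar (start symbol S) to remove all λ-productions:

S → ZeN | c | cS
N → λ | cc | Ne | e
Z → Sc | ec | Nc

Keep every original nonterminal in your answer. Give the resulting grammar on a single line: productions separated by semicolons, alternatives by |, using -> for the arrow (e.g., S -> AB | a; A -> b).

Nullable set: {N}.
S -> ZeN: N nullable, giving Ze | ZeN.
Drop N -> λ.
N -> Ne: N nullable, giving Ne | e.
Z -> Nc: N nullable, giving Nc | c.
Unchanged (no nullable symbols): S -> c; S -> cS; N -> cc; N -> e; Z -> Sc; Z -> ec.

S -> c | Ze | cS | ZeN; N -> e | Ne | cc; Z -> c | Nc | Sc | ec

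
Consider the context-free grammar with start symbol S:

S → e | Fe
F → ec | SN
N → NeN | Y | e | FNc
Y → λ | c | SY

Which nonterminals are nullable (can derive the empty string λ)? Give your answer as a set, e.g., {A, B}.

Directly nullable (have an ε-rule): {Y}.
N is nullable via N -> Y (every symbol on the right is already known nullable).
Not nullable: F, S — each has a terminal in every rule's right-hand side or depends on a non-nullable symbol.

{N, Y}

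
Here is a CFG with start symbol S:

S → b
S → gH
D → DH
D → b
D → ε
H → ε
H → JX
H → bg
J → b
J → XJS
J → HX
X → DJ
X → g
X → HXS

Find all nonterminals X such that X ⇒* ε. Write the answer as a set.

Directly nullable (have an ε-rule): {D, H}.
Not nullable: J, S, X — each has a terminal in every rule's right-hand side or depends on a non-nullable symbol.

{D, H}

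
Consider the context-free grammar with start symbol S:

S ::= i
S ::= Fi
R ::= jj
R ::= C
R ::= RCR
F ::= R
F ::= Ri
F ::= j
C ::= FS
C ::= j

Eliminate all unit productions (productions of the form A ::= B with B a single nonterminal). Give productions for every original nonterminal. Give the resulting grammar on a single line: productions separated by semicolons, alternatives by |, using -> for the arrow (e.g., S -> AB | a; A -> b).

S -> i | Fi; C -> j | FS; F -> j | FS | Ri | jj | RCR; R -> j | FS | jj | RCR

Unit productions: F->R, R->C.
Unit pairs (A ⇒* B via units): (F,C), (F,R), (R,C).
S: inherits non-unit rules of {S} → Fi | i.
C: inherits non-unit rules of {C} → FS | j.
F: inherits non-unit rules of {C, F, R} → FS | RCR | Ri | j | jj.
R: inherits non-unit rules of {C, R} → FS | RCR | j | jj.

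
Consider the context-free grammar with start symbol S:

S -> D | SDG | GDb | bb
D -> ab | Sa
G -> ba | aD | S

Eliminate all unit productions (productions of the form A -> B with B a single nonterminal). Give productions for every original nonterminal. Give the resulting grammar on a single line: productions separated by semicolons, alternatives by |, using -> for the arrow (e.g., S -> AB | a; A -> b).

S -> Sa | ab | bb | GDb | SDG; D -> Sa | ab; G -> Sa | aD | ab | ba | bb | GDb | SDG

Unit productions: G->S, S->D.
Unit pairs (A ⇒* B via units): (G,D), (G,S), (S,D).
S: inherits non-unit rules of {D, S} → GDb | SDG | Sa | ab | bb.
D: inherits non-unit rules of {D} → Sa | ab.
G: inherits non-unit rules of {D, G, S} → GDb | SDG | Sa | aD | ab | ba | bb.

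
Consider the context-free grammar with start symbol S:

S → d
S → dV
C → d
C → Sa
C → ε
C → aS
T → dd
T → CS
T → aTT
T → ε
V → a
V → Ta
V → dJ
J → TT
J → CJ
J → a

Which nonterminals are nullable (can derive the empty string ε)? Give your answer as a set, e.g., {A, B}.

Directly nullable (have an ε-rule): {C, T}.
J is nullable via J -> TT (every symbol on the right is already known nullable).
Not nullable: S, V — each has a terminal in every rule's right-hand side or depends on a non-nullable symbol.

{C, J, T}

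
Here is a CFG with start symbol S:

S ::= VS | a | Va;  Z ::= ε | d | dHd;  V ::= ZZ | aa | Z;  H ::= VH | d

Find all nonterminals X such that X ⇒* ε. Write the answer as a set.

{V, Z}

Directly nullable (have an ε-rule): {Z}.
V is nullable via V -> Z (every symbol on the right is already known nullable).
Not nullable: H, S — each has a terminal in every rule's right-hand side or depends on a non-nullable symbol.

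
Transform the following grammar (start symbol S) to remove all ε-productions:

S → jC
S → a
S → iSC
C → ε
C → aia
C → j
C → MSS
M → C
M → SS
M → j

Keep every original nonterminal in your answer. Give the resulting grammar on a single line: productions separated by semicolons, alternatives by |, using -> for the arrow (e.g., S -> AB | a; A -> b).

Nullable set: {C, M}.
S -> iSC: C nullable, giving iS | iSC.
S -> jC: C nullable, giving j | jC.
Drop C -> ε.
C -> MSS: M nullable, giving MSS | SS.
M -> C: C nullable, giving C.
Unchanged (no nullable symbols): S -> a; C -> aia; C -> j; M -> SS; M -> j.

S -> a | j | iS | jC | iSC; C -> j | SS | MSS | aia; M -> C | j | SS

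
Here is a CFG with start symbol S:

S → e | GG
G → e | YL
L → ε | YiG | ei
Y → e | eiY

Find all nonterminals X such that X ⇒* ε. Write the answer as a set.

Directly nullable (have an ε-rule): {L}.
Not nullable: G, S, Y — each has a terminal in every rule's right-hand side or depends on a non-nullable symbol.

{L}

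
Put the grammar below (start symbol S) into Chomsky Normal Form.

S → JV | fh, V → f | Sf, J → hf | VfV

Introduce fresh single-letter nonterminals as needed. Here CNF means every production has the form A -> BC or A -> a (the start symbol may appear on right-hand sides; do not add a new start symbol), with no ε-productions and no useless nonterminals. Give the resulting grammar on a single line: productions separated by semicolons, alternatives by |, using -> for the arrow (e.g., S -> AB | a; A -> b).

S -> AB | JV; A -> f; B -> h; C -> AV; J -> BA | VC; V -> f | SA

No ε-productions.
No unit productions to eliminate.
TERM: introduce A -> f, B -> h and substitute in every rule of length ≥2.
BIN: J -> VAV becomes J -> VC, C -> AV.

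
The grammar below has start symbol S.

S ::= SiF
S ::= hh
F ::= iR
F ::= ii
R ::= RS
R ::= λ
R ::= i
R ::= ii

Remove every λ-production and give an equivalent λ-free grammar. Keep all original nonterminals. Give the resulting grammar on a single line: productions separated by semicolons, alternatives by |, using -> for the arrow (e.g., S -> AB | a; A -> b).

S -> hh | SiF; F -> i | iR | ii; R -> S | i | RS | ii

Nullable set: {R}.
F -> iR: R nullable, giving i | iR.
Drop R -> λ.
R -> RS: R nullable, giving RS | S.
Unchanged (no nullable symbols): S -> SiF; S -> hh; F -> ii; R -> i; R -> ii.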